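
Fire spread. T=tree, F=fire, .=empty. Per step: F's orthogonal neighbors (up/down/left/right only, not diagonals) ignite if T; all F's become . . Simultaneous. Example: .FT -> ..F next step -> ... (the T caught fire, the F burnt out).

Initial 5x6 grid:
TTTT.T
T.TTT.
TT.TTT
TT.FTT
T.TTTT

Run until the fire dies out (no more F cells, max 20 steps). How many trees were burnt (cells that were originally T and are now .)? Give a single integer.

Answer: 22

Derivation:
Step 1: +3 fires, +1 burnt (F count now 3)
Step 2: +5 fires, +3 burnt (F count now 5)
Step 3: +5 fires, +5 burnt (F count now 5)
Step 4: +1 fires, +5 burnt (F count now 1)
Step 5: +1 fires, +1 burnt (F count now 1)
Step 6: +1 fires, +1 burnt (F count now 1)
Step 7: +1 fires, +1 burnt (F count now 1)
Step 8: +1 fires, +1 burnt (F count now 1)
Step 9: +2 fires, +1 burnt (F count now 2)
Step 10: +2 fires, +2 burnt (F count now 2)
Step 11: +0 fires, +2 burnt (F count now 0)
Fire out after step 11
Initially T: 23, now '.': 29
Total burnt (originally-T cells now '.'): 22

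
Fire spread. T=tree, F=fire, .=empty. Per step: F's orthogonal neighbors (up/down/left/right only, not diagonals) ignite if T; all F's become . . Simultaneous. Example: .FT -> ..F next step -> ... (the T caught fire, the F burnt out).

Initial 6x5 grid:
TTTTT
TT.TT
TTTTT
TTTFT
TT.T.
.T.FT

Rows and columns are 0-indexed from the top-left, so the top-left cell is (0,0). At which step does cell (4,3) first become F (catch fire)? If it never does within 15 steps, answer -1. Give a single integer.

Step 1: cell (4,3)='F' (+5 fires, +2 burnt)
  -> target ignites at step 1
Step 2: cell (4,3)='.' (+4 fires, +5 burnt)
Step 3: cell (4,3)='.' (+5 fires, +4 burnt)
Step 4: cell (4,3)='.' (+6 fires, +5 burnt)
Step 5: cell (4,3)='.' (+2 fires, +6 burnt)
Step 6: cell (4,3)='.' (+1 fires, +2 burnt)
Step 7: cell (4,3)='.' (+0 fires, +1 burnt)
  fire out at step 7

1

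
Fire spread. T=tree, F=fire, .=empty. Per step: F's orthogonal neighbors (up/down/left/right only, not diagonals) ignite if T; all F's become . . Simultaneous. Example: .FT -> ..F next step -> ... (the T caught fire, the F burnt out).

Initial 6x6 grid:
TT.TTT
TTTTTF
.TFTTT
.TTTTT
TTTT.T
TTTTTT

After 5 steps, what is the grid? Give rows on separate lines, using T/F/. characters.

Step 1: 7 trees catch fire, 2 burn out
  TT.TTF
  TTFTF.
  .F.FTF
  .TFTTT
  TTTT.T
  TTTTTT
Step 2: 8 trees catch fire, 7 burn out
  TT.TF.
  TF.F..
  ....F.
  .F.FTF
  TTFT.T
  TTTTTT
Step 3: 8 trees catch fire, 8 burn out
  TF.F..
  F.....
  ......
  ....F.
  TF.F.F
  TTFTTT
Step 4: 5 trees catch fire, 8 burn out
  F.....
  ......
  ......
  ......
  F.....
  TF.FTF
Step 5: 2 trees catch fire, 5 burn out
  ......
  ......
  ......
  ......
  ......
  F...F.

......
......
......
......
......
F...F.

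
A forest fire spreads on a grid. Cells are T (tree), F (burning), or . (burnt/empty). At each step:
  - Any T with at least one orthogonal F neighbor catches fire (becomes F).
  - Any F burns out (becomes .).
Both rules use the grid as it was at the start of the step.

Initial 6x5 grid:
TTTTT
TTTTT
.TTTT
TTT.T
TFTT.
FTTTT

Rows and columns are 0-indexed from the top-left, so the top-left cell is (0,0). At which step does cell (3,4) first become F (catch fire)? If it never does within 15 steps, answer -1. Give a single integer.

Step 1: cell (3,4)='T' (+4 fires, +2 burnt)
Step 2: cell (3,4)='T' (+5 fires, +4 burnt)
Step 3: cell (3,4)='T' (+3 fires, +5 burnt)
Step 4: cell (3,4)='T' (+5 fires, +3 burnt)
Step 5: cell (3,4)='T' (+4 fires, +5 burnt)
Step 6: cell (3,4)='F' (+3 fires, +4 burnt)
  -> target ignites at step 6
Step 7: cell (3,4)='.' (+1 fires, +3 burnt)
Step 8: cell (3,4)='.' (+0 fires, +1 burnt)
  fire out at step 8

6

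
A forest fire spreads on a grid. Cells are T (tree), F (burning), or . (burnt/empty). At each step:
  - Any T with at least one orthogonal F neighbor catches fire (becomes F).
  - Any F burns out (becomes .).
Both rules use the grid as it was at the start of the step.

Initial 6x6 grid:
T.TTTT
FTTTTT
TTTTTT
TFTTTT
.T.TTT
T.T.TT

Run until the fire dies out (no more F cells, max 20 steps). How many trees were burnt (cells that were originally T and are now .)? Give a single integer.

Answer: 27

Derivation:
Step 1: +7 fires, +2 burnt (F count now 7)
Step 2: +3 fires, +7 burnt (F count now 3)
Step 3: +5 fires, +3 burnt (F count now 5)
Step 4: +5 fires, +5 burnt (F count now 5)
Step 5: +5 fires, +5 burnt (F count now 5)
Step 6: +2 fires, +5 burnt (F count now 2)
Step 7: +0 fires, +2 burnt (F count now 0)
Fire out after step 7
Initially T: 29, now '.': 34
Total burnt (originally-T cells now '.'): 27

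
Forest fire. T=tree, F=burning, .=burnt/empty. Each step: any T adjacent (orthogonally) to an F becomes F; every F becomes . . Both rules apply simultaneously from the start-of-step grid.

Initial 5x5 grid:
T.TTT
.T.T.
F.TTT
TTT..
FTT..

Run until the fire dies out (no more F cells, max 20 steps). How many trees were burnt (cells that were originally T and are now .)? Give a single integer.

Step 1: +2 fires, +2 burnt (F count now 2)
Step 2: +2 fires, +2 burnt (F count now 2)
Step 3: +1 fires, +2 burnt (F count now 1)
Step 4: +1 fires, +1 burnt (F count now 1)
Step 5: +1 fires, +1 burnt (F count now 1)
Step 6: +2 fires, +1 burnt (F count now 2)
Step 7: +1 fires, +2 burnt (F count now 1)
Step 8: +2 fires, +1 burnt (F count now 2)
Step 9: +0 fires, +2 burnt (F count now 0)
Fire out after step 9
Initially T: 14, now '.': 23
Total burnt (originally-T cells now '.'): 12

Answer: 12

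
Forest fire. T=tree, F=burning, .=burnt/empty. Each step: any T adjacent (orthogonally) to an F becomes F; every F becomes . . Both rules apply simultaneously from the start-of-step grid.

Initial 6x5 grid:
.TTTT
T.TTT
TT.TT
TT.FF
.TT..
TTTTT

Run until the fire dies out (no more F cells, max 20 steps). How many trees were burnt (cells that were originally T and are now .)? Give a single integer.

Answer: 9

Derivation:
Step 1: +2 fires, +2 burnt (F count now 2)
Step 2: +2 fires, +2 burnt (F count now 2)
Step 3: +3 fires, +2 burnt (F count now 3)
Step 4: +1 fires, +3 burnt (F count now 1)
Step 5: +1 fires, +1 burnt (F count now 1)
Step 6: +0 fires, +1 burnt (F count now 0)
Fire out after step 6
Initially T: 21, now '.': 18
Total burnt (originally-T cells now '.'): 9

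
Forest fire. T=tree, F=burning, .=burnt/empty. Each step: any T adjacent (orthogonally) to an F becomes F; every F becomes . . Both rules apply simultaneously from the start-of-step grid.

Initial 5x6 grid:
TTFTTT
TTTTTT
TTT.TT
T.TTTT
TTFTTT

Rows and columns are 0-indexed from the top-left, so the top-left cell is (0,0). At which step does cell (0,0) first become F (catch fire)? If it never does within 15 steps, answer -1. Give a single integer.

Step 1: cell (0,0)='T' (+6 fires, +2 burnt)
Step 2: cell (0,0)='F' (+8 fires, +6 burnt)
  -> target ignites at step 2
Step 3: cell (0,0)='.' (+7 fires, +8 burnt)
Step 4: cell (0,0)='.' (+4 fires, +7 burnt)
Step 5: cell (0,0)='.' (+1 fires, +4 burnt)
Step 6: cell (0,0)='.' (+0 fires, +1 burnt)
  fire out at step 6

2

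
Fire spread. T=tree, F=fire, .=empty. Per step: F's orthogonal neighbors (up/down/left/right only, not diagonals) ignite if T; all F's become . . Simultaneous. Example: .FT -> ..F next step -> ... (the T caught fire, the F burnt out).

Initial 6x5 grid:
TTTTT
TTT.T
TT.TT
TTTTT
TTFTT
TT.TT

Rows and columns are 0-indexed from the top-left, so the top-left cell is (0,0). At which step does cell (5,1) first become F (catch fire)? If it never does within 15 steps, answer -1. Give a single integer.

Step 1: cell (5,1)='T' (+3 fires, +1 burnt)
Step 2: cell (5,1)='F' (+6 fires, +3 burnt)
  -> target ignites at step 2
Step 3: cell (5,1)='.' (+6 fires, +6 burnt)
Step 4: cell (5,1)='.' (+3 fires, +6 burnt)
Step 5: cell (5,1)='.' (+4 fires, +3 burnt)
Step 6: cell (5,1)='.' (+3 fires, +4 burnt)
Step 7: cell (5,1)='.' (+1 fires, +3 burnt)
Step 8: cell (5,1)='.' (+0 fires, +1 burnt)
  fire out at step 8

2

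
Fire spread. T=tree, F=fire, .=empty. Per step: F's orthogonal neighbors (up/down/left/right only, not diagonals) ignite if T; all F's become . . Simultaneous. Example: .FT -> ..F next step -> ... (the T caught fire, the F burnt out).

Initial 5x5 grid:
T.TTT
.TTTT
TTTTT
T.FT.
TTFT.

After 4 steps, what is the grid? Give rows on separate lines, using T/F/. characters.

Step 1: 4 trees catch fire, 2 burn out
  T.TTT
  .TTTT
  TTFTT
  T..F.
  TF.F.
Step 2: 4 trees catch fire, 4 burn out
  T.TTT
  .TFTT
  TF.FT
  T....
  F....
Step 3: 6 trees catch fire, 4 burn out
  T.FTT
  .F.FT
  F...F
  F....
  .....
Step 4: 2 trees catch fire, 6 burn out
  T..FT
  ....F
  .....
  .....
  .....

T..FT
....F
.....
.....
.....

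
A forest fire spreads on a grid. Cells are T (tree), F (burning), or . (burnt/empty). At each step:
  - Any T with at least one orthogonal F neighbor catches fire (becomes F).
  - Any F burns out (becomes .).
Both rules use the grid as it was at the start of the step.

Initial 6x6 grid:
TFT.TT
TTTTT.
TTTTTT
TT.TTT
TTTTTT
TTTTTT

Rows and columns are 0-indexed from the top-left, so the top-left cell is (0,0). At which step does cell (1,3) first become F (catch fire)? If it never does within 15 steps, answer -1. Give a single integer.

Step 1: cell (1,3)='T' (+3 fires, +1 burnt)
Step 2: cell (1,3)='T' (+3 fires, +3 burnt)
Step 3: cell (1,3)='F' (+4 fires, +3 burnt)
  -> target ignites at step 3
Step 4: cell (1,3)='.' (+4 fires, +4 burnt)
Step 5: cell (1,3)='.' (+6 fires, +4 burnt)
Step 6: cell (1,3)='.' (+6 fires, +6 burnt)
Step 7: cell (1,3)='.' (+3 fires, +6 burnt)
Step 8: cell (1,3)='.' (+2 fires, +3 burnt)
Step 9: cell (1,3)='.' (+1 fires, +2 burnt)
Step 10: cell (1,3)='.' (+0 fires, +1 burnt)
  fire out at step 10

3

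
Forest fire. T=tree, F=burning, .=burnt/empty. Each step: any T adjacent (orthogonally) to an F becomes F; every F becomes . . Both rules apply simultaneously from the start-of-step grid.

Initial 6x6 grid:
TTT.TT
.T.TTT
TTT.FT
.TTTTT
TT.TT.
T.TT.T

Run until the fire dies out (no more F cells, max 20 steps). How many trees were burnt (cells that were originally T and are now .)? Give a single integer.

Step 1: +3 fires, +1 burnt (F count now 3)
Step 2: +6 fires, +3 burnt (F count now 6)
Step 3: +3 fires, +6 burnt (F count now 3)
Step 4: +3 fires, +3 burnt (F count now 3)
Step 5: +3 fires, +3 burnt (F count now 3)
Step 6: +3 fires, +3 burnt (F count now 3)
Step 7: +2 fires, +3 burnt (F count now 2)
Step 8: +2 fires, +2 burnt (F count now 2)
Step 9: +0 fires, +2 burnt (F count now 0)
Fire out after step 9
Initially T: 26, now '.': 35
Total burnt (originally-T cells now '.'): 25

Answer: 25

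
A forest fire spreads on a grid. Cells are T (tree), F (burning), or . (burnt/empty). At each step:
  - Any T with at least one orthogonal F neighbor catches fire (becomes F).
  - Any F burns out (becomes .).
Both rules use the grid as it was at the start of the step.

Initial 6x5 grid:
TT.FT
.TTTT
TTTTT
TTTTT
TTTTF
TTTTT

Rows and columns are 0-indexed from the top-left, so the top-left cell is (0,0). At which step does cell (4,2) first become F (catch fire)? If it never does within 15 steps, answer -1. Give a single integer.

Step 1: cell (4,2)='T' (+5 fires, +2 burnt)
Step 2: cell (4,2)='F' (+7 fires, +5 burnt)
  -> target ignites at step 2
Step 3: cell (4,2)='.' (+5 fires, +7 burnt)
Step 4: cell (4,2)='.' (+5 fires, +5 burnt)
Step 5: cell (4,2)='.' (+4 fires, +5 burnt)
Step 6: cell (4,2)='.' (+0 fires, +4 burnt)
  fire out at step 6

2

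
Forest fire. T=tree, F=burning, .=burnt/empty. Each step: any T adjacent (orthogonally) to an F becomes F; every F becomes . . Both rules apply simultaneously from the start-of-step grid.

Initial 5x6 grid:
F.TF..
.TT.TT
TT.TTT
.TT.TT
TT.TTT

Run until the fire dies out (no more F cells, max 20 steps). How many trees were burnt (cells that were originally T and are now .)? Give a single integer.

Answer: 9

Derivation:
Step 1: +1 fires, +2 burnt (F count now 1)
Step 2: +1 fires, +1 burnt (F count now 1)
Step 3: +1 fires, +1 burnt (F count now 1)
Step 4: +1 fires, +1 burnt (F count now 1)
Step 5: +2 fires, +1 burnt (F count now 2)
Step 6: +2 fires, +2 burnt (F count now 2)
Step 7: +1 fires, +2 burnt (F count now 1)
Step 8: +0 fires, +1 burnt (F count now 0)
Fire out after step 8
Initially T: 19, now '.': 20
Total burnt (originally-T cells now '.'): 9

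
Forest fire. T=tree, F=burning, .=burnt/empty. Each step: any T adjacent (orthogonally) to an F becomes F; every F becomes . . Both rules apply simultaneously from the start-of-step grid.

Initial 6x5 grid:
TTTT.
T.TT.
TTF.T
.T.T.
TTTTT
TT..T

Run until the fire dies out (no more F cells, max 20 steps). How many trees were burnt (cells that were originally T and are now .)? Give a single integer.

Step 1: +2 fires, +1 burnt (F count now 2)
Step 2: +4 fires, +2 burnt (F count now 4)
Step 3: +4 fires, +4 burnt (F count now 4)
Step 4: +4 fires, +4 burnt (F count now 4)
Step 5: +2 fires, +4 burnt (F count now 2)
Step 6: +2 fires, +2 burnt (F count now 2)
Step 7: +1 fires, +2 burnt (F count now 1)
Step 8: +0 fires, +1 burnt (F count now 0)
Fire out after step 8
Initially T: 20, now '.': 29
Total burnt (originally-T cells now '.'): 19

Answer: 19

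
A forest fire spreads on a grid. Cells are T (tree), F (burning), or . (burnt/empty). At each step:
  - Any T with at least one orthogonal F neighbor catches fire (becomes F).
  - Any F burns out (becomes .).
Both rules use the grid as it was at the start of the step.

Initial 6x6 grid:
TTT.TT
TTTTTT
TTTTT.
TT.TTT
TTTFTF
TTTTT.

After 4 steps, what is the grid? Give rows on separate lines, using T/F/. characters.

Step 1: 5 trees catch fire, 2 burn out
  TTT.TT
  TTTTTT
  TTTTT.
  TT.FTF
  TTF.F.
  TTTFT.
Step 2: 5 trees catch fire, 5 burn out
  TTT.TT
  TTTTTT
  TTTFT.
  TT..F.
  TF....
  TTF.F.
Step 3: 6 trees catch fire, 5 burn out
  TTT.TT
  TTTFTT
  TTF.F.
  TF....
  F.....
  TF....
Step 4: 5 trees catch fire, 6 burn out
  TTT.TT
  TTF.FT
  TF....
  F.....
  ......
  F.....

TTT.TT
TTF.FT
TF....
F.....
......
F.....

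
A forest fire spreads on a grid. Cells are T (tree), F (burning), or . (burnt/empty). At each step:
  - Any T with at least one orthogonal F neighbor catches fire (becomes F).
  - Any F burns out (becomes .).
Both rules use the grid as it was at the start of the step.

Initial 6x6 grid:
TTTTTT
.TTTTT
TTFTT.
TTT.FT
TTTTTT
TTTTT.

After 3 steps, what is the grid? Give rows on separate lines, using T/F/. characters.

Step 1: 7 trees catch fire, 2 burn out
  TTTTTT
  .TFTTT
  TF.FF.
  TTF..F
  TTTTFT
  TTTTT.
Step 2: 10 trees catch fire, 7 burn out
  TTFTTT
  .F.FFT
  F.....
  TF....
  TTFF.F
  TTTTF.
Step 3: 8 trees catch fire, 10 burn out
  TF.FFT
  .....F
  ......
  F.....
  TF....
  TTFF..

TF.FFT
.....F
......
F.....
TF....
TTFF..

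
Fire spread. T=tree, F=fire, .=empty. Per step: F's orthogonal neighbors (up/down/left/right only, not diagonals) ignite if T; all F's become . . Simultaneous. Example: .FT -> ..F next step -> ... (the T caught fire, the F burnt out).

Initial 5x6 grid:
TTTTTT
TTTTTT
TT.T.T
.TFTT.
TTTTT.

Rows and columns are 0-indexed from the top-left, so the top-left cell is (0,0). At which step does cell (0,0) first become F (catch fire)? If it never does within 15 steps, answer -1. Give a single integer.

Step 1: cell (0,0)='T' (+3 fires, +1 burnt)
Step 2: cell (0,0)='T' (+5 fires, +3 burnt)
Step 3: cell (0,0)='T' (+5 fires, +5 burnt)
Step 4: cell (0,0)='T' (+5 fires, +5 burnt)
Step 5: cell (0,0)='F' (+4 fires, +5 burnt)
  -> target ignites at step 5
Step 6: cell (0,0)='.' (+2 fires, +4 burnt)
Step 7: cell (0,0)='.' (+0 fires, +2 burnt)
  fire out at step 7

5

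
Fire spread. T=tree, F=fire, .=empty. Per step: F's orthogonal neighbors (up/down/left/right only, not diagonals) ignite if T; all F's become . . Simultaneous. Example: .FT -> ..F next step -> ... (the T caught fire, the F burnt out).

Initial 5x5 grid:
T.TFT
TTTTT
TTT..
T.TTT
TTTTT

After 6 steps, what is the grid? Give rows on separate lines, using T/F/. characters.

Step 1: 3 trees catch fire, 1 burn out
  T.F.F
  TTTFT
  TTT..
  T.TTT
  TTTTT
Step 2: 2 trees catch fire, 3 burn out
  T....
  TTF.F
  TTT..
  T.TTT
  TTTTT
Step 3: 2 trees catch fire, 2 burn out
  T....
  TF...
  TTF..
  T.TTT
  TTTTT
Step 4: 3 trees catch fire, 2 burn out
  T....
  F....
  TF...
  T.FTT
  TTTTT
Step 5: 4 trees catch fire, 3 burn out
  F....
  .....
  F....
  T..FT
  TTFTT
Step 6: 4 trees catch fire, 4 burn out
  .....
  .....
  .....
  F...F
  TF.FT

.....
.....
.....
F...F
TF.FT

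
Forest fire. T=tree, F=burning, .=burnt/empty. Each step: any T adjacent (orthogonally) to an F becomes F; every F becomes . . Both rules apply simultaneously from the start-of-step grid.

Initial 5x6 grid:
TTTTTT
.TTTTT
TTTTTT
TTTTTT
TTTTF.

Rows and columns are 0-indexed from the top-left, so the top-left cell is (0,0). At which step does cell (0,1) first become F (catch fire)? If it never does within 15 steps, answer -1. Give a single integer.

Step 1: cell (0,1)='T' (+2 fires, +1 burnt)
Step 2: cell (0,1)='T' (+4 fires, +2 burnt)
Step 3: cell (0,1)='T' (+5 fires, +4 burnt)
Step 4: cell (0,1)='T' (+6 fires, +5 burnt)
Step 5: cell (0,1)='T' (+5 fires, +6 burnt)
Step 6: cell (0,1)='T' (+3 fires, +5 burnt)
Step 7: cell (0,1)='F' (+1 fires, +3 burnt)
  -> target ignites at step 7
Step 8: cell (0,1)='.' (+1 fires, +1 burnt)
Step 9: cell (0,1)='.' (+0 fires, +1 burnt)
  fire out at step 9

7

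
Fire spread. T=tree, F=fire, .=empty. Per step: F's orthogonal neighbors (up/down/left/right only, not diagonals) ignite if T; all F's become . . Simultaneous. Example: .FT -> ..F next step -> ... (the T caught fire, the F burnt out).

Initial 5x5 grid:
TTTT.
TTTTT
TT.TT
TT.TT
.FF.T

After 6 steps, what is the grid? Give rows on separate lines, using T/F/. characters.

Step 1: 1 trees catch fire, 2 burn out
  TTTT.
  TTTTT
  TT.TT
  TF.TT
  ....T
Step 2: 2 trees catch fire, 1 burn out
  TTTT.
  TTTTT
  TF.TT
  F..TT
  ....T
Step 3: 2 trees catch fire, 2 burn out
  TTTT.
  TFTTT
  F..TT
  ...TT
  ....T
Step 4: 3 trees catch fire, 2 burn out
  TFTT.
  F.FTT
  ...TT
  ...TT
  ....T
Step 5: 3 trees catch fire, 3 burn out
  F.FT.
  ...FT
  ...TT
  ...TT
  ....T
Step 6: 3 trees catch fire, 3 burn out
  ...F.
  ....F
  ...FT
  ...TT
  ....T

...F.
....F
...FT
...TT
....T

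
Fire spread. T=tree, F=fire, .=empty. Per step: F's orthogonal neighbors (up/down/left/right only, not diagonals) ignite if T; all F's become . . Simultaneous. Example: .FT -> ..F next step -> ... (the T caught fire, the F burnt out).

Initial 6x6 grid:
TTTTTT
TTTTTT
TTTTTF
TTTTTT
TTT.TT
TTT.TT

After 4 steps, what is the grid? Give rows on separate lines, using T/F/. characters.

Step 1: 3 trees catch fire, 1 burn out
  TTTTTT
  TTTTTF
  TTTTF.
  TTTTTF
  TTT.TT
  TTT.TT
Step 2: 5 trees catch fire, 3 burn out
  TTTTTF
  TTTTF.
  TTTF..
  TTTTF.
  TTT.TF
  TTT.TT
Step 3: 6 trees catch fire, 5 burn out
  TTTTF.
  TTTF..
  TTF...
  TTTF..
  TTT.F.
  TTT.TF
Step 4: 5 trees catch fire, 6 burn out
  TTTF..
  TTF...
  TF....
  TTF...
  TTT...
  TTT.F.

TTTF..
TTF...
TF....
TTF...
TTT...
TTT.F.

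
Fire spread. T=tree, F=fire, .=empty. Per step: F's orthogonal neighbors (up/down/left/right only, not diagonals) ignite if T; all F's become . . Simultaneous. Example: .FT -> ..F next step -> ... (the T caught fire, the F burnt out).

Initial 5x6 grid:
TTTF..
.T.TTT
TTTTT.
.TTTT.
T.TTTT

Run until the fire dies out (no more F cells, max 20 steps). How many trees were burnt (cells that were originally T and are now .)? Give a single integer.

Answer: 20

Derivation:
Step 1: +2 fires, +1 burnt (F count now 2)
Step 2: +3 fires, +2 burnt (F count now 3)
Step 3: +6 fires, +3 burnt (F count now 6)
Step 4: +4 fires, +6 burnt (F count now 4)
Step 5: +4 fires, +4 burnt (F count now 4)
Step 6: +1 fires, +4 burnt (F count now 1)
Step 7: +0 fires, +1 burnt (F count now 0)
Fire out after step 7
Initially T: 21, now '.': 29
Total burnt (originally-T cells now '.'): 20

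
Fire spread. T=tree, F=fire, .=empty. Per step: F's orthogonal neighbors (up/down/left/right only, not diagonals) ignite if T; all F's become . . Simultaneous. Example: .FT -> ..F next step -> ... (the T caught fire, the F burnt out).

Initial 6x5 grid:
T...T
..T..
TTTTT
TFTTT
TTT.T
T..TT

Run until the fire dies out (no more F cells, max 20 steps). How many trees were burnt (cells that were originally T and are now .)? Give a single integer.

Step 1: +4 fires, +1 burnt (F count now 4)
Step 2: +5 fires, +4 burnt (F count now 5)
Step 3: +4 fires, +5 burnt (F count now 4)
Step 4: +2 fires, +4 burnt (F count now 2)
Step 5: +1 fires, +2 burnt (F count now 1)
Step 6: +1 fires, +1 burnt (F count now 1)
Step 7: +0 fires, +1 burnt (F count now 0)
Fire out after step 7
Initially T: 19, now '.': 28
Total burnt (originally-T cells now '.'): 17

Answer: 17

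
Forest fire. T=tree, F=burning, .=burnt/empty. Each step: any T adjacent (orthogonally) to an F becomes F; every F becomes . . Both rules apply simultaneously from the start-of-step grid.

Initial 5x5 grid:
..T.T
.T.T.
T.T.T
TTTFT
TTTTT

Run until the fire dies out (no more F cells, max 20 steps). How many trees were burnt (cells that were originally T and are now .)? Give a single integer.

Answer: 12

Derivation:
Step 1: +3 fires, +1 burnt (F count now 3)
Step 2: +5 fires, +3 burnt (F count now 5)
Step 3: +2 fires, +5 burnt (F count now 2)
Step 4: +2 fires, +2 burnt (F count now 2)
Step 5: +0 fires, +2 burnt (F count now 0)
Fire out after step 5
Initially T: 16, now '.': 21
Total burnt (originally-T cells now '.'): 12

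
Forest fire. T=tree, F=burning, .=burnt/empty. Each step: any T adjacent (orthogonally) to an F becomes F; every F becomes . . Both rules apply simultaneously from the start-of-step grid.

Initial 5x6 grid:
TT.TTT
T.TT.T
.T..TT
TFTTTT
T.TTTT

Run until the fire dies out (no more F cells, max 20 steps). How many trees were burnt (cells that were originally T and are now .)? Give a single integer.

Step 1: +3 fires, +1 burnt (F count now 3)
Step 2: +3 fires, +3 burnt (F count now 3)
Step 3: +2 fires, +3 burnt (F count now 2)
Step 4: +3 fires, +2 burnt (F count now 3)
Step 5: +2 fires, +3 burnt (F count now 2)
Step 6: +1 fires, +2 burnt (F count now 1)
Step 7: +1 fires, +1 burnt (F count now 1)
Step 8: +1 fires, +1 burnt (F count now 1)
Step 9: +1 fires, +1 burnt (F count now 1)
Step 10: +1 fires, +1 burnt (F count now 1)
Step 11: +1 fires, +1 burnt (F count now 1)
Step 12: +0 fires, +1 burnt (F count now 0)
Fire out after step 12
Initially T: 22, now '.': 27
Total burnt (originally-T cells now '.'): 19

Answer: 19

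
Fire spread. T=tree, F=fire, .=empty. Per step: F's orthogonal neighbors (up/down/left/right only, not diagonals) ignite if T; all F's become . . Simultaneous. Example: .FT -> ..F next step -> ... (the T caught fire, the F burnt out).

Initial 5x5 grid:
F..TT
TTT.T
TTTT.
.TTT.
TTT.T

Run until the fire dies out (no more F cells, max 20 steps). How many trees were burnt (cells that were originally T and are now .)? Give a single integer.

Step 1: +1 fires, +1 burnt (F count now 1)
Step 2: +2 fires, +1 burnt (F count now 2)
Step 3: +2 fires, +2 burnt (F count now 2)
Step 4: +2 fires, +2 burnt (F count now 2)
Step 5: +3 fires, +2 burnt (F count now 3)
Step 6: +3 fires, +3 burnt (F count now 3)
Step 7: +0 fires, +3 burnt (F count now 0)
Fire out after step 7
Initially T: 17, now '.': 21
Total burnt (originally-T cells now '.'): 13

Answer: 13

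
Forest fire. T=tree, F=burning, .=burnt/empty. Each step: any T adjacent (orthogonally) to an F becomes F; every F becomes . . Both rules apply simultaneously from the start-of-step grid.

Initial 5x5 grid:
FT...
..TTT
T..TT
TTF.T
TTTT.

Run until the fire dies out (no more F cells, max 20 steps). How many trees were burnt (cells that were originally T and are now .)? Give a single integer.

Step 1: +3 fires, +2 burnt (F count now 3)
Step 2: +3 fires, +3 burnt (F count now 3)
Step 3: +2 fires, +3 burnt (F count now 2)
Step 4: +0 fires, +2 burnt (F count now 0)
Fire out after step 4
Initially T: 14, now '.': 19
Total burnt (originally-T cells now '.'): 8

Answer: 8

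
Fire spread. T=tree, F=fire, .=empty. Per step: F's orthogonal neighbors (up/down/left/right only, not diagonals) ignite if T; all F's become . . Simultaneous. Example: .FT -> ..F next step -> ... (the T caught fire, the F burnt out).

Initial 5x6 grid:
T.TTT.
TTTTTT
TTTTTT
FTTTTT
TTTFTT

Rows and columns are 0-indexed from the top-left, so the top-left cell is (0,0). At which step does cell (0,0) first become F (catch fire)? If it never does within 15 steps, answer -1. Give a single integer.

Step 1: cell (0,0)='T' (+6 fires, +2 burnt)
Step 2: cell (0,0)='T' (+7 fires, +6 burnt)
Step 3: cell (0,0)='F' (+6 fires, +7 burnt)
  -> target ignites at step 3
Step 4: cell (0,0)='.' (+4 fires, +6 burnt)
Step 5: cell (0,0)='.' (+3 fires, +4 burnt)
Step 6: cell (0,0)='.' (+0 fires, +3 burnt)
  fire out at step 6

3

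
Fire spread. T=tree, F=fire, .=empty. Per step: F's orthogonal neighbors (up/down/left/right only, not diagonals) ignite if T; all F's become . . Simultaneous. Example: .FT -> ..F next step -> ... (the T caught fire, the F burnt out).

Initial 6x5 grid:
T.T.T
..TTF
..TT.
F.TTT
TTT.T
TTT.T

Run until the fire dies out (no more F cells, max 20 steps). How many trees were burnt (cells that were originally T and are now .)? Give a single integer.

Step 1: +3 fires, +2 burnt (F count now 3)
Step 2: +4 fires, +3 burnt (F count now 4)
Step 3: +5 fires, +4 burnt (F count now 5)
Step 4: +3 fires, +5 burnt (F count now 3)
Step 5: +1 fires, +3 burnt (F count now 1)
Step 6: +1 fires, +1 burnt (F count now 1)
Step 7: +0 fires, +1 burnt (F count now 0)
Fire out after step 7
Initially T: 18, now '.': 29
Total burnt (originally-T cells now '.'): 17

Answer: 17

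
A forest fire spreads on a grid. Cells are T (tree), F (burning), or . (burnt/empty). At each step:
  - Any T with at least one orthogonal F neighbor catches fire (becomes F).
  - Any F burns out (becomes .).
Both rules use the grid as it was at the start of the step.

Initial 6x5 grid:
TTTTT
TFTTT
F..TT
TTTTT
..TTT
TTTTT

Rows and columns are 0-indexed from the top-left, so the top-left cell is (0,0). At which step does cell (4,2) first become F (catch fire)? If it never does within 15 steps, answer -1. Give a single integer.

Step 1: cell (4,2)='T' (+4 fires, +2 burnt)
Step 2: cell (4,2)='T' (+4 fires, +4 burnt)
Step 3: cell (4,2)='T' (+4 fires, +4 burnt)
Step 4: cell (4,2)='F' (+4 fires, +4 burnt)
  -> target ignites at step 4
Step 5: cell (4,2)='.' (+3 fires, +4 burnt)
Step 6: cell (4,2)='.' (+3 fires, +3 burnt)
Step 7: cell (4,2)='.' (+2 fires, +3 burnt)
Step 8: cell (4,2)='.' (+0 fires, +2 burnt)
  fire out at step 8

4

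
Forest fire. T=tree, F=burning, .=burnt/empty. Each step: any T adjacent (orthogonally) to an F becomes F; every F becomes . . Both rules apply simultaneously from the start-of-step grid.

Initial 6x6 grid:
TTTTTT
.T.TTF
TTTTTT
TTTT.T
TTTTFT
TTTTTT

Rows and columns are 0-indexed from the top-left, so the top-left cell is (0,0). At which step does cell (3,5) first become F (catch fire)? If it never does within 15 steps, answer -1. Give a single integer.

Step 1: cell (3,5)='T' (+6 fires, +2 burnt)
Step 2: cell (3,5)='F' (+8 fires, +6 burnt)
  -> target ignites at step 2
Step 3: cell (3,5)='.' (+5 fires, +8 burnt)
Step 4: cell (3,5)='.' (+5 fires, +5 burnt)
Step 5: cell (3,5)='.' (+4 fires, +5 burnt)
Step 6: cell (3,5)='.' (+3 fires, +4 burnt)
Step 7: cell (3,5)='.' (+0 fires, +3 burnt)
  fire out at step 7

2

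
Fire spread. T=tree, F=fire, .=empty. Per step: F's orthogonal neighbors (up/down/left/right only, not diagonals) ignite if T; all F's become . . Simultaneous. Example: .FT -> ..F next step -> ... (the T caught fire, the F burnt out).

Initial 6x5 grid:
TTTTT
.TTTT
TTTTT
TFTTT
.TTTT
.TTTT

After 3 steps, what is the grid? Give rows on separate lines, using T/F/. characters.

Step 1: 4 trees catch fire, 1 burn out
  TTTTT
  .TTTT
  TFTTT
  F.FTT
  .FTTT
  .TTTT
Step 2: 6 trees catch fire, 4 burn out
  TTTTT
  .FTTT
  F.FTT
  ...FT
  ..FTT
  .FTTT
Step 3: 6 trees catch fire, 6 burn out
  TFTTT
  ..FTT
  ...FT
  ....F
  ...FT
  ..FTT

TFTTT
..FTT
...FT
....F
...FT
..FTT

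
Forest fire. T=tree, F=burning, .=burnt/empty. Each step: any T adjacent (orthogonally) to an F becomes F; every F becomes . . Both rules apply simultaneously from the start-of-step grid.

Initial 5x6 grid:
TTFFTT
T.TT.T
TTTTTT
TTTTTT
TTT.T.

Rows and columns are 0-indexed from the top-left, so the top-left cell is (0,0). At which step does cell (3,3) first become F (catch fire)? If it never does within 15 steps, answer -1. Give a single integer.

Step 1: cell (3,3)='T' (+4 fires, +2 burnt)
Step 2: cell (3,3)='T' (+4 fires, +4 burnt)
Step 3: cell (3,3)='F' (+6 fires, +4 burnt)
  -> target ignites at step 3
Step 4: cell (3,3)='.' (+5 fires, +6 burnt)
Step 5: cell (3,3)='.' (+4 fires, +5 burnt)
Step 6: cell (3,3)='.' (+1 fires, +4 burnt)
Step 7: cell (3,3)='.' (+0 fires, +1 burnt)
  fire out at step 7

3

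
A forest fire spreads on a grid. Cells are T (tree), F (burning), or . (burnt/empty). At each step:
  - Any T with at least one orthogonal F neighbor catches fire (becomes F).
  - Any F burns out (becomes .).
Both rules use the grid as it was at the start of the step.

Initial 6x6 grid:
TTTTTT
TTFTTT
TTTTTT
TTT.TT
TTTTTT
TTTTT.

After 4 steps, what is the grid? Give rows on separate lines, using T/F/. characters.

Step 1: 4 trees catch fire, 1 burn out
  TTFTTT
  TF.FTT
  TTFTTT
  TTT.TT
  TTTTTT
  TTTTT.
Step 2: 7 trees catch fire, 4 burn out
  TF.FTT
  F...FT
  TF.FTT
  TTF.TT
  TTTTTT
  TTTTT.
Step 3: 7 trees catch fire, 7 burn out
  F...FT
  .....F
  F...FT
  TF..TT
  TTFTTT
  TTTTT.
Step 4: 7 trees catch fire, 7 burn out
  .....F
  ......
  .....F
  F...FT
  TF.FTT
  TTFTT.

.....F
......
.....F
F...FT
TF.FTT
TTFTT.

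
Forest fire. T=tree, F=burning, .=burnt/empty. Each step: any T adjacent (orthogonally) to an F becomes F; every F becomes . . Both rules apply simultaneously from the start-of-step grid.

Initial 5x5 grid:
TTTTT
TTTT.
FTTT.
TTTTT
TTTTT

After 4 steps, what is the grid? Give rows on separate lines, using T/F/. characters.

Step 1: 3 trees catch fire, 1 burn out
  TTTTT
  FTTT.
  .FTT.
  FTTTT
  TTTTT
Step 2: 5 trees catch fire, 3 burn out
  FTTTT
  .FTT.
  ..FT.
  .FTTT
  FTTTT
Step 3: 5 trees catch fire, 5 burn out
  .FTTT
  ..FT.
  ...F.
  ..FTT
  .FTTT
Step 4: 4 trees catch fire, 5 burn out
  ..FTT
  ...F.
  .....
  ...FT
  ..FTT

..FTT
...F.
.....
...FT
..FTT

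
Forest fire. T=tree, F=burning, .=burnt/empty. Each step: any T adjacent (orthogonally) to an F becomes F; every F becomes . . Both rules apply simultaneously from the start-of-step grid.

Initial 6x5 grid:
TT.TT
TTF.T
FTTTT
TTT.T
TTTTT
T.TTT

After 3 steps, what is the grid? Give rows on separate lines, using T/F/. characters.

Step 1: 5 trees catch fire, 2 burn out
  TT.TT
  FF..T
  .FFTT
  FTT.T
  TTTTT
  T.TTT
Step 2: 6 trees catch fire, 5 burn out
  FF.TT
  ....T
  ...FT
  .FF.T
  FTTTT
  T.TTT
Step 3: 4 trees catch fire, 6 burn out
  ...TT
  ....T
  ....F
  ....T
  .FFTT
  F.TTT

...TT
....T
....F
....T
.FFTT
F.TTT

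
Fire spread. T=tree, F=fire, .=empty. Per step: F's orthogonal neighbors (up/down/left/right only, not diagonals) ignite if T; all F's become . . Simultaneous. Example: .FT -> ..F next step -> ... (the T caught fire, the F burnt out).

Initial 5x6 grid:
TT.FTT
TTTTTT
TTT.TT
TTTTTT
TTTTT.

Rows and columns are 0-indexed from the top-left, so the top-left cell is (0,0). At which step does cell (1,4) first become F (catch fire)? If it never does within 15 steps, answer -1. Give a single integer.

Step 1: cell (1,4)='T' (+2 fires, +1 burnt)
Step 2: cell (1,4)='F' (+3 fires, +2 burnt)
  -> target ignites at step 2
Step 3: cell (1,4)='.' (+4 fires, +3 burnt)
Step 4: cell (1,4)='.' (+6 fires, +4 burnt)
Step 5: cell (1,4)='.' (+7 fires, +6 burnt)
Step 6: cell (1,4)='.' (+3 fires, +7 burnt)
Step 7: cell (1,4)='.' (+1 fires, +3 burnt)
Step 8: cell (1,4)='.' (+0 fires, +1 burnt)
  fire out at step 8

2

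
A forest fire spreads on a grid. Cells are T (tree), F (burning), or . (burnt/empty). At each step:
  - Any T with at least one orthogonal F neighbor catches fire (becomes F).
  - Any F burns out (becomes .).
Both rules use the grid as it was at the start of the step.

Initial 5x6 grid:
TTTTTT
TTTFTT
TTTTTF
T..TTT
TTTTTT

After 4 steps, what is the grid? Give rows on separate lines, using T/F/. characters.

Step 1: 7 trees catch fire, 2 burn out
  TTTFTT
  TTF.FF
  TTTFF.
  T..TTF
  TTTTTT
Step 2: 8 trees catch fire, 7 burn out
  TTF.FF
  TF....
  TTF...
  T..FF.
  TTTTTF
Step 3: 5 trees catch fire, 8 burn out
  TF....
  F.....
  TF....
  T.....
  TTTFF.
Step 4: 3 trees catch fire, 5 burn out
  F.....
  ......
  F.....
  T.....
  TTF...

F.....
......
F.....
T.....
TTF...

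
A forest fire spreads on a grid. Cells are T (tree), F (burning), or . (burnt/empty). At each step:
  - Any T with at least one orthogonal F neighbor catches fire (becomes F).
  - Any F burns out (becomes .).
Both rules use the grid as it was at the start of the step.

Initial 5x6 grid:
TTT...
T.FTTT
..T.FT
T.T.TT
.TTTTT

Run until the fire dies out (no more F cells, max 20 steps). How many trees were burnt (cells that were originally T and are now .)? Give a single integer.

Step 1: +6 fires, +2 burnt (F count now 6)
Step 2: +5 fires, +6 burnt (F count now 5)
Step 3: +4 fires, +5 burnt (F count now 4)
Step 4: +2 fires, +4 burnt (F count now 2)
Step 5: +0 fires, +2 burnt (F count now 0)
Fire out after step 5
Initially T: 18, now '.': 29
Total burnt (originally-T cells now '.'): 17

Answer: 17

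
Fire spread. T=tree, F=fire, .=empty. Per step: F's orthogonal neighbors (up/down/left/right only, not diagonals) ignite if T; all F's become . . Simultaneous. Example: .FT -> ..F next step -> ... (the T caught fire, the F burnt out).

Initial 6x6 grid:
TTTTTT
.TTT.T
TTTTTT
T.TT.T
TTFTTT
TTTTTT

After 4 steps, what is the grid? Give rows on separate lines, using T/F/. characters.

Step 1: 4 trees catch fire, 1 burn out
  TTTTTT
  .TTT.T
  TTTTTT
  T.FT.T
  TF.FTT
  TTFTTT
Step 2: 6 trees catch fire, 4 burn out
  TTTTTT
  .TTT.T
  TTFTTT
  T..F.T
  F...FT
  TF.FTT
Step 3: 7 trees catch fire, 6 burn out
  TTTTTT
  .TFT.T
  TF.FTT
  F....T
  .....F
  F...FT
Step 4: 7 trees catch fire, 7 burn out
  TTFTTT
  .F.F.T
  F...FT
  .....F
  ......
  .....F

TTFTTT
.F.F.T
F...FT
.....F
......
.....F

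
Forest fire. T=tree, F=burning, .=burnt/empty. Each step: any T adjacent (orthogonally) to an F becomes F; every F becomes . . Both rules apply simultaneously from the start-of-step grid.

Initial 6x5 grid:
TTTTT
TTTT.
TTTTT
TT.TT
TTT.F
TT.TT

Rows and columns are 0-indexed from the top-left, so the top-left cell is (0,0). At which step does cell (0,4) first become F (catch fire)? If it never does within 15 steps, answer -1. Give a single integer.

Step 1: cell (0,4)='T' (+2 fires, +1 burnt)
Step 2: cell (0,4)='T' (+3 fires, +2 burnt)
Step 3: cell (0,4)='T' (+1 fires, +3 burnt)
Step 4: cell (0,4)='T' (+2 fires, +1 burnt)
Step 5: cell (0,4)='T' (+3 fires, +2 burnt)
Step 6: cell (0,4)='F' (+5 fires, +3 burnt)
  -> target ignites at step 6
Step 7: cell (0,4)='.' (+4 fires, +5 burnt)
Step 8: cell (0,4)='.' (+4 fires, +4 burnt)
Step 9: cell (0,4)='.' (+1 fires, +4 burnt)
Step 10: cell (0,4)='.' (+0 fires, +1 burnt)
  fire out at step 10

6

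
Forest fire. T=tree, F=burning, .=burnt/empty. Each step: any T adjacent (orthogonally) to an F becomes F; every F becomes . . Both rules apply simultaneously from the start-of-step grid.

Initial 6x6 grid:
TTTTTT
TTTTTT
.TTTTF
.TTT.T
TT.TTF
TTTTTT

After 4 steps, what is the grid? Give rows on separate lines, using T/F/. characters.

Step 1: 5 trees catch fire, 2 burn out
  TTTTTT
  TTTTTF
  .TTTF.
  .TTT.F
  TT.TF.
  TTTTTF
Step 2: 5 trees catch fire, 5 burn out
  TTTTTF
  TTTTF.
  .TTF..
  .TTT..
  TT.F..
  TTTTF.
Step 3: 5 trees catch fire, 5 burn out
  TTTTF.
  TTTF..
  .TF...
  .TTF..
  TT....
  TTTF..
Step 4: 5 trees catch fire, 5 burn out
  TTTF..
  TTF...
  .F....
  .TF...
  TT....
  TTF...

TTTF..
TTF...
.F....
.TF...
TT....
TTF...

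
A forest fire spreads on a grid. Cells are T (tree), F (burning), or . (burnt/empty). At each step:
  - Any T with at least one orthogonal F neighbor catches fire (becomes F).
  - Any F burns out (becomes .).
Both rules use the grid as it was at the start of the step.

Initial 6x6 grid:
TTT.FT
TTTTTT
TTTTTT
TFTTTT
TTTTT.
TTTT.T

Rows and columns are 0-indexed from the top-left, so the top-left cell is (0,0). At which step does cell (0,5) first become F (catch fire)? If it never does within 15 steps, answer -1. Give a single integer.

Step 1: cell (0,5)='F' (+6 fires, +2 burnt)
  -> target ignites at step 1
Step 2: cell (0,5)='.' (+10 fires, +6 burnt)
Step 3: cell (0,5)='.' (+9 fires, +10 burnt)
Step 4: cell (0,5)='.' (+5 fires, +9 burnt)
Step 5: cell (0,5)='.' (+0 fires, +5 burnt)
  fire out at step 5

1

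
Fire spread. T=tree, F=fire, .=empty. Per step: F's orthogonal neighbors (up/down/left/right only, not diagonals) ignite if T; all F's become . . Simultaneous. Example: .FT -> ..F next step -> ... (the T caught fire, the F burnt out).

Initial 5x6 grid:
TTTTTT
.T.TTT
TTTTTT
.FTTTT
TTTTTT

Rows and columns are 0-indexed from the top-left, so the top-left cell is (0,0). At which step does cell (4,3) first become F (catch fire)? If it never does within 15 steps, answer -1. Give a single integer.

Step 1: cell (4,3)='T' (+3 fires, +1 burnt)
Step 2: cell (4,3)='T' (+6 fires, +3 burnt)
Step 3: cell (4,3)='F' (+4 fires, +6 burnt)
  -> target ignites at step 3
Step 4: cell (4,3)='.' (+6 fires, +4 burnt)
Step 5: cell (4,3)='.' (+4 fires, +6 burnt)
Step 6: cell (4,3)='.' (+2 fires, +4 burnt)
Step 7: cell (4,3)='.' (+1 fires, +2 burnt)
Step 8: cell (4,3)='.' (+0 fires, +1 burnt)
  fire out at step 8

3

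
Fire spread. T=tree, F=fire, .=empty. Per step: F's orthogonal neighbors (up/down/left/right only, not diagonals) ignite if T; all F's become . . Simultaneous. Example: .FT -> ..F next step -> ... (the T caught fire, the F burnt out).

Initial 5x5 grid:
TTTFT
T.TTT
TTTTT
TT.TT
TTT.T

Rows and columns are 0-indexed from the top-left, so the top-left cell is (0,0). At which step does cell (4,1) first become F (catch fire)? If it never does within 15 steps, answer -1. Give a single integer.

Step 1: cell (4,1)='T' (+3 fires, +1 burnt)
Step 2: cell (4,1)='T' (+4 fires, +3 burnt)
Step 3: cell (4,1)='T' (+4 fires, +4 burnt)
Step 4: cell (4,1)='T' (+3 fires, +4 burnt)
Step 5: cell (4,1)='T' (+3 fires, +3 burnt)
Step 6: cell (4,1)='F' (+2 fires, +3 burnt)
  -> target ignites at step 6
Step 7: cell (4,1)='.' (+2 fires, +2 burnt)
Step 8: cell (4,1)='.' (+0 fires, +2 burnt)
  fire out at step 8

6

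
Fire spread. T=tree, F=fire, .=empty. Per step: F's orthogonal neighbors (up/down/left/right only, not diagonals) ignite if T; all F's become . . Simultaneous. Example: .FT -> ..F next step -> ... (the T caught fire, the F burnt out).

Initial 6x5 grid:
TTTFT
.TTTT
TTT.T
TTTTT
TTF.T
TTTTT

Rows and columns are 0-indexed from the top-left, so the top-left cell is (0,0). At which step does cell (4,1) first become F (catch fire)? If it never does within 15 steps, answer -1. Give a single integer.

Step 1: cell (4,1)='F' (+6 fires, +2 burnt)
  -> target ignites at step 1
Step 2: cell (4,1)='.' (+9 fires, +6 burnt)
Step 3: cell (4,1)='.' (+8 fires, +9 burnt)
Step 4: cell (4,1)='.' (+2 fires, +8 burnt)
Step 5: cell (4,1)='.' (+0 fires, +2 burnt)
  fire out at step 5

1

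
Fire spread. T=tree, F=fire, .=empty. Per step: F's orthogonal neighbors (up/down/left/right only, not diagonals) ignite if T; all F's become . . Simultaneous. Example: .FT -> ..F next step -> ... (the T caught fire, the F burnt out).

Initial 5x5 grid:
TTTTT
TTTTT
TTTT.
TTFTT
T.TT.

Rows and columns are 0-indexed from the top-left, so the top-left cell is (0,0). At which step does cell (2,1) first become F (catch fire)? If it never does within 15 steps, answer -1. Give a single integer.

Step 1: cell (2,1)='T' (+4 fires, +1 burnt)
Step 2: cell (2,1)='F' (+6 fires, +4 burnt)
  -> target ignites at step 2
Step 3: cell (2,1)='.' (+5 fires, +6 burnt)
Step 4: cell (2,1)='.' (+4 fires, +5 burnt)
Step 5: cell (2,1)='.' (+2 fires, +4 burnt)
Step 6: cell (2,1)='.' (+0 fires, +2 burnt)
  fire out at step 6

2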